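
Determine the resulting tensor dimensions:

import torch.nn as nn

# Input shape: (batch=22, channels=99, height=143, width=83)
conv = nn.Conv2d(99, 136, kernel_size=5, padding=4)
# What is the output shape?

Input shape: (22, 99, 143, 83)
Output shape: (22, 136, 147, 87)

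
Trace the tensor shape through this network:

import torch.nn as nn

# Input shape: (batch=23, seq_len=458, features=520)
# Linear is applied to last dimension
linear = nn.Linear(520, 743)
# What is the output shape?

Input shape: (23, 458, 520)
Output shape: (23, 458, 743)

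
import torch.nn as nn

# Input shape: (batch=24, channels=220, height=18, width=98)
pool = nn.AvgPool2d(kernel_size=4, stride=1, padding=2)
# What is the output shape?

Input shape: (24, 220, 18, 98)
Output shape: (24, 220, 19, 99)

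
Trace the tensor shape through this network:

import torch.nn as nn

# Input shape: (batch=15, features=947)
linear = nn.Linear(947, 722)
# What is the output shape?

Input shape: (15, 947)
Output shape: (15, 722)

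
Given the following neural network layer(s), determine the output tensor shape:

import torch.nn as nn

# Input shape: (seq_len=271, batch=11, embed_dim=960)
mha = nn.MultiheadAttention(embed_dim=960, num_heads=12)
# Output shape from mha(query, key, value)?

Input shape: (271, 11, 960)
Output shape: (271, 11, 960)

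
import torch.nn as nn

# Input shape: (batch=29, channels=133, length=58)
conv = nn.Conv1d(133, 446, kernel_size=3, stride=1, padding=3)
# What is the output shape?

Input shape: (29, 133, 58)
Output shape: (29, 446, 62)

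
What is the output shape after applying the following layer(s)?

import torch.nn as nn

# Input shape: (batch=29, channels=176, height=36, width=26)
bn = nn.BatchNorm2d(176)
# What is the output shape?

Input shape: (29, 176, 36, 26)
Output shape: (29, 176, 36, 26)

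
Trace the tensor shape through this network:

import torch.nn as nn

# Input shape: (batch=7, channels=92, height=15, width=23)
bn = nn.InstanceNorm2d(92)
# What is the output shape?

Input shape: (7, 92, 15, 23)
Output shape: (7, 92, 15, 23)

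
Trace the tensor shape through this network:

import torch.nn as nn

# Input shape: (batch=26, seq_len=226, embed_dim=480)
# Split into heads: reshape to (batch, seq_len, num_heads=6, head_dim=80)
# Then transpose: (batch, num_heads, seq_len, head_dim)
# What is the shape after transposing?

Input shape: (26, 226, 480)
  -> after reshape: (26, 226, 6, 80)
Output shape: (26, 6, 226, 80)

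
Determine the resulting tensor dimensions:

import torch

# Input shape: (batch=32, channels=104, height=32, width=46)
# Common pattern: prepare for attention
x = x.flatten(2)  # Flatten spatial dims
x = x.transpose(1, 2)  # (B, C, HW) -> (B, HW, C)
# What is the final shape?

Input shape: (32, 104, 32, 46)
  -> after flatten(2): (32, 104, 1472)
Output shape: (32, 1472, 104)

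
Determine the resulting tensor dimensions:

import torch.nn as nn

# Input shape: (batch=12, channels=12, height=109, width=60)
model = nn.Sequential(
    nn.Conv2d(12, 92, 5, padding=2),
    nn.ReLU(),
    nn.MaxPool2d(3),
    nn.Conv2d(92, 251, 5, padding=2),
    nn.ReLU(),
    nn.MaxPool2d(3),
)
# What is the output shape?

Input shape: (12, 12, 109, 60)
  -> after first Conv2d: (12, 92, 109, 60)
  -> after first MaxPool2d: (12, 92, 36, 20)
  -> after second Conv2d: (12, 251, 36, 20)
Output shape: (12, 251, 12, 6)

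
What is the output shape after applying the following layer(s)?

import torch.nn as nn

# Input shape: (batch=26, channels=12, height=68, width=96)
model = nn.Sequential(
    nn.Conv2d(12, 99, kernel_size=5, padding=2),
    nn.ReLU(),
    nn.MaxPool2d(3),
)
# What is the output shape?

Input shape: (26, 12, 68, 96)
  -> after Conv2d: (26, 99, 68, 96)
  -> after ReLU: (26, 99, 68, 96)
Output shape: (26, 99, 22, 32)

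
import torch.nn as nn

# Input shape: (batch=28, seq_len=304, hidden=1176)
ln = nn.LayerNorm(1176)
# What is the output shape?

Input shape: (28, 304, 1176)
Output shape: (28, 304, 1176)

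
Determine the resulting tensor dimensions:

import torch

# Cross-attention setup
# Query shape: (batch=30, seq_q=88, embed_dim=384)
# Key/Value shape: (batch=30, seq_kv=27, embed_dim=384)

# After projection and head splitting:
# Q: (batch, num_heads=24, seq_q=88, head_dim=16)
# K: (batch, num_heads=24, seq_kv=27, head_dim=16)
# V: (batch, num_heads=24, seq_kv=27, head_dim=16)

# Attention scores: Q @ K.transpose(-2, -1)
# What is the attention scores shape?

Input shape: (30, 88, 384)
Output shape: (30, 24, 88, 27)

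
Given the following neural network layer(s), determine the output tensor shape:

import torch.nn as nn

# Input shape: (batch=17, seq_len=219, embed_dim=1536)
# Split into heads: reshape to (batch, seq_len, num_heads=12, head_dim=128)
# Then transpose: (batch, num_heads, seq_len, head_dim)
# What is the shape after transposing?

Input shape: (17, 219, 1536)
  -> after reshape: (17, 219, 12, 128)
Output shape: (17, 12, 219, 128)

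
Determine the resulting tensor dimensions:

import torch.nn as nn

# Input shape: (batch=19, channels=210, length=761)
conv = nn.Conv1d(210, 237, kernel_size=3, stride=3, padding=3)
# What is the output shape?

Input shape: (19, 210, 761)
Output shape: (19, 237, 255)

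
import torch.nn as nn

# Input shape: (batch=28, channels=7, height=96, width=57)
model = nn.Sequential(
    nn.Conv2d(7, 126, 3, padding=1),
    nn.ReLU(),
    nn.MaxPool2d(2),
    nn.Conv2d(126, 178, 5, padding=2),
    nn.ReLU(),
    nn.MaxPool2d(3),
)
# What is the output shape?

Input shape: (28, 7, 96, 57)
  -> after first Conv2d: (28, 126, 96, 57)
  -> after first MaxPool2d: (28, 126, 48, 28)
  -> after second Conv2d: (28, 178, 48, 28)
Output shape: (28, 178, 16, 9)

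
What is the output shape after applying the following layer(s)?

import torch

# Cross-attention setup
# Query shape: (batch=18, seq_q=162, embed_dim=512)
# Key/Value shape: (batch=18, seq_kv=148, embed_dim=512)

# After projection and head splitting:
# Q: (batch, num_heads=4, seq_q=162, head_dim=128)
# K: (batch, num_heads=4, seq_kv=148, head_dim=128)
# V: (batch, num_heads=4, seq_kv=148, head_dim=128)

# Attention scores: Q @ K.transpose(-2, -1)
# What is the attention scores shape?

Input shape: (18, 162, 512)
Output shape: (18, 4, 162, 148)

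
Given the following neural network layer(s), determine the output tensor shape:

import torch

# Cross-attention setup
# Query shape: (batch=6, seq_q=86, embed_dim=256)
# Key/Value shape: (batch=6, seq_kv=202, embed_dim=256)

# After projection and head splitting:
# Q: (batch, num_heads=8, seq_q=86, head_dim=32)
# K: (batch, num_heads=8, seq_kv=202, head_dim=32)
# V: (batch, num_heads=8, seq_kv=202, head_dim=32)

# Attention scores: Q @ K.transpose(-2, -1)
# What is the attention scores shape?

Input shape: (6, 86, 256)
Output shape: (6, 8, 86, 202)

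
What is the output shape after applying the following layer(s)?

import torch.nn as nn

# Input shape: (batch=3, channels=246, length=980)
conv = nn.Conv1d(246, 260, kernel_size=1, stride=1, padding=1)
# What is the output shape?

Input shape: (3, 246, 980)
Output shape: (3, 260, 982)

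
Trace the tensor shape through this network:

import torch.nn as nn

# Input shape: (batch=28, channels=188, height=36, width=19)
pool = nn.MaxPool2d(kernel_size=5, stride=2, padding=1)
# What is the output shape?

Input shape: (28, 188, 36, 19)
Output shape: (28, 188, 17, 9)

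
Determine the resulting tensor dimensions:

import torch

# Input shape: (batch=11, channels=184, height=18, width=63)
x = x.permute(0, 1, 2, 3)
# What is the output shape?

Input shape: (11, 184, 18, 63)
Output shape: (11, 184, 18, 63)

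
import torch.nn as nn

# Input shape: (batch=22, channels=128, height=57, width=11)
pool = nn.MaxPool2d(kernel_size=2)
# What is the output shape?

Input shape: (22, 128, 57, 11)
Output shape: (22, 128, 28, 5)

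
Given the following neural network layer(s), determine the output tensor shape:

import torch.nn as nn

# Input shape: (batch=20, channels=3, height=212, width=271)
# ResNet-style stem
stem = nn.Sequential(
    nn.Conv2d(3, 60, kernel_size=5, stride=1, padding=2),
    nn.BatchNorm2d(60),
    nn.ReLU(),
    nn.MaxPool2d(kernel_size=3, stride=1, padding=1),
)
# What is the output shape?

Input shape: (20, 3, 212, 271)
  -> after Conv2d 5x5 stride=1: (20, 60, 212, 271)
Output shape: (20, 60, 212, 271)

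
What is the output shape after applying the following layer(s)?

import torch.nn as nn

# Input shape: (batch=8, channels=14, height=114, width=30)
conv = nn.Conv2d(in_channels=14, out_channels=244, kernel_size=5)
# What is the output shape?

Input shape: (8, 14, 114, 30)
Output shape: (8, 244, 110, 26)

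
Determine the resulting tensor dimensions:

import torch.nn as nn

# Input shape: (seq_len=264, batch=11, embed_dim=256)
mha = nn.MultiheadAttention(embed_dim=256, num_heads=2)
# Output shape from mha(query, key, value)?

Input shape: (264, 11, 256)
Output shape: (264, 11, 256)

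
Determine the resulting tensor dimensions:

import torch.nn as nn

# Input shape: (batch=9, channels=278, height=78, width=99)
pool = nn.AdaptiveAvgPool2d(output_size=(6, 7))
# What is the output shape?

Input shape: (9, 278, 78, 99)
Output shape: (9, 278, 6, 7)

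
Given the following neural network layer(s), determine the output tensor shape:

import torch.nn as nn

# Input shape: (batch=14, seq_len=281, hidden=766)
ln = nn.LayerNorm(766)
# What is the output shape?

Input shape: (14, 281, 766)
Output shape: (14, 281, 766)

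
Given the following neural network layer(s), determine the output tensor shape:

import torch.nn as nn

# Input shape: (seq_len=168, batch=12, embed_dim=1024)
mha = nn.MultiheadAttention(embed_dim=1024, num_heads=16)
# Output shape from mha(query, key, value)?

Input shape: (168, 12, 1024)
Output shape: (168, 12, 1024)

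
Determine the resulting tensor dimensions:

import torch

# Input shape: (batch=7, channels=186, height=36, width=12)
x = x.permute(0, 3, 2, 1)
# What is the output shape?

Input shape: (7, 186, 36, 12)
Output shape: (7, 12, 36, 186)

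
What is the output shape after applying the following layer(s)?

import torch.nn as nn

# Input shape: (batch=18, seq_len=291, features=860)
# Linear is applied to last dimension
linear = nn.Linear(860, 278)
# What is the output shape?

Input shape: (18, 291, 860)
Output shape: (18, 291, 278)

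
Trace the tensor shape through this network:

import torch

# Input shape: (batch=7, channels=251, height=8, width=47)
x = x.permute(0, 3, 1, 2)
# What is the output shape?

Input shape: (7, 251, 8, 47)
Output shape: (7, 47, 251, 8)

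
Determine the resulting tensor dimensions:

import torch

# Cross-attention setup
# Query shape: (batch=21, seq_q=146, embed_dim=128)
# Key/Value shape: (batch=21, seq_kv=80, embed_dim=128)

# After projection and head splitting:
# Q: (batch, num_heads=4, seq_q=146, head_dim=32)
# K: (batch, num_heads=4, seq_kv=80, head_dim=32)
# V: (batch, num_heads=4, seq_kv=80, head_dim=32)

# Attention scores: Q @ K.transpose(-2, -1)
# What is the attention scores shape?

Input shape: (21, 146, 128)
Output shape: (21, 4, 146, 80)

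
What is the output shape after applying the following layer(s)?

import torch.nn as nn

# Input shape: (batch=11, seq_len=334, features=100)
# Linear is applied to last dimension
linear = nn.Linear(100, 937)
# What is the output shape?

Input shape: (11, 334, 100)
Output shape: (11, 334, 937)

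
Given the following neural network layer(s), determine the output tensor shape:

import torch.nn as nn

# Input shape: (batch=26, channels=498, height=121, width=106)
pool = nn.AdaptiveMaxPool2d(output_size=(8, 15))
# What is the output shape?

Input shape: (26, 498, 121, 106)
Output shape: (26, 498, 8, 15)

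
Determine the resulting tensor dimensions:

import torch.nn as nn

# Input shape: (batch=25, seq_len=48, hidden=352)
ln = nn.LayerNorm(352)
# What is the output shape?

Input shape: (25, 48, 352)
Output shape: (25, 48, 352)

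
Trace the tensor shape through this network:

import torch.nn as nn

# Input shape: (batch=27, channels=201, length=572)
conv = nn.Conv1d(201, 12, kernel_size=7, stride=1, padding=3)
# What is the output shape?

Input shape: (27, 201, 572)
Output shape: (27, 12, 572)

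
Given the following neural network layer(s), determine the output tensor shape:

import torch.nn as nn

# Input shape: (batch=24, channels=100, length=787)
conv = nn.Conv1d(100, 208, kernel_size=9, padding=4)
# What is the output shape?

Input shape: (24, 100, 787)
Output shape: (24, 208, 787)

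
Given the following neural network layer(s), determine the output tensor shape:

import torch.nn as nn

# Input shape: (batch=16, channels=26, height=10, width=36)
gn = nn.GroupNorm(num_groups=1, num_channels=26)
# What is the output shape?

Input shape: (16, 26, 10, 36)
Output shape: (16, 26, 10, 36)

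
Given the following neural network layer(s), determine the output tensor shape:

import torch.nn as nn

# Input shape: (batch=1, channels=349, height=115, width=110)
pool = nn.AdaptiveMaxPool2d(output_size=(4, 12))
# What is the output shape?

Input shape: (1, 349, 115, 110)
Output shape: (1, 349, 4, 12)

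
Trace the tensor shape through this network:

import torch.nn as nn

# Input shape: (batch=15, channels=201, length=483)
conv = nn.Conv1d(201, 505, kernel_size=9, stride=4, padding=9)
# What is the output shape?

Input shape: (15, 201, 483)
Output shape: (15, 505, 124)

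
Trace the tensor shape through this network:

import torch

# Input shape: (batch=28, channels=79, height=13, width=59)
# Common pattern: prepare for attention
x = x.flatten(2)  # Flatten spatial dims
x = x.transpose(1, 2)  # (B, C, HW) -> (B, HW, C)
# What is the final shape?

Input shape: (28, 79, 13, 59)
  -> after flatten(2): (28, 79, 767)
Output shape: (28, 767, 79)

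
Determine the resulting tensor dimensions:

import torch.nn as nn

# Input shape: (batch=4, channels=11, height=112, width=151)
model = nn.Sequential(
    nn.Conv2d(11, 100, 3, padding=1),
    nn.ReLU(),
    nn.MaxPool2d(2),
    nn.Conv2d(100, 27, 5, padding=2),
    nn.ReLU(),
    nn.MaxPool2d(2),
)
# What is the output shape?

Input shape: (4, 11, 112, 151)
  -> after first Conv2d: (4, 100, 112, 151)
  -> after first MaxPool2d: (4, 100, 56, 75)
  -> after second Conv2d: (4, 27, 56, 75)
Output shape: (4, 27, 28, 37)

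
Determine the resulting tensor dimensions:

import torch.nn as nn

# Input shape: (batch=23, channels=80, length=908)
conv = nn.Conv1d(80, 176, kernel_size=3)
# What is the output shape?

Input shape: (23, 80, 908)
Output shape: (23, 176, 906)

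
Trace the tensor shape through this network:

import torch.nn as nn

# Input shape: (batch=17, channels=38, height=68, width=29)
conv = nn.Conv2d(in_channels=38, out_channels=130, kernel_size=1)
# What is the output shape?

Input shape: (17, 38, 68, 29)
Output shape: (17, 130, 68, 29)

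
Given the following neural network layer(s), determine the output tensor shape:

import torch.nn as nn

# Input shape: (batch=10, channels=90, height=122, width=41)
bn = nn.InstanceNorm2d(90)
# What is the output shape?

Input shape: (10, 90, 122, 41)
Output shape: (10, 90, 122, 41)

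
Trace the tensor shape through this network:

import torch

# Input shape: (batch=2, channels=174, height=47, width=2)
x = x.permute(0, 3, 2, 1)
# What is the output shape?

Input shape: (2, 174, 47, 2)
Output shape: (2, 2, 47, 174)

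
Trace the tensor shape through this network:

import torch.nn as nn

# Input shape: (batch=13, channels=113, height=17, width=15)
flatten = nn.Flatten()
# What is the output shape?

Input shape: (13, 113, 17, 15)
Output shape: (13, 28815)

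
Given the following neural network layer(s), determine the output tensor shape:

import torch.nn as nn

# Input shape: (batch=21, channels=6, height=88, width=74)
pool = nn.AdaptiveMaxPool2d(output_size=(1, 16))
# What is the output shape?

Input shape: (21, 6, 88, 74)
Output shape: (21, 6, 1, 16)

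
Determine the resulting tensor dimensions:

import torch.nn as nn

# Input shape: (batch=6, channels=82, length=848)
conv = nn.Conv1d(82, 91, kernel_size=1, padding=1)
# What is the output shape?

Input shape: (6, 82, 848)
Output shape: (6, 91, 850)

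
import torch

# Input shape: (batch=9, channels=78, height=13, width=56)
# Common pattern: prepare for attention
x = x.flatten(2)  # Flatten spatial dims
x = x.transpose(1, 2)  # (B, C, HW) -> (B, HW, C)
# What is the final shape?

Input shape: (9, 78, 13, 56)
  -> after flatten(2): (9, 78, 728)
Output shape: (9, 728, 78)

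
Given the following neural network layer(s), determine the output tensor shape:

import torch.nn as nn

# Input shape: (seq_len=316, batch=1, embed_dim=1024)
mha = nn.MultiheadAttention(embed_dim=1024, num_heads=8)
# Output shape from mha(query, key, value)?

Input shape: (316, 1, 1024)
Output shape: (316, 1, 1024)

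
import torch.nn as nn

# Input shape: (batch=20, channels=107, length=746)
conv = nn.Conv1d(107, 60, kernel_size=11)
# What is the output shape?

Input shape: (20, 107, 746)
Output shape: (20, 60, 736)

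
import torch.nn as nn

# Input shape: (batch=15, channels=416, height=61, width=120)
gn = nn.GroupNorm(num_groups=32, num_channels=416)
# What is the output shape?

Input shape: (15, 416, 61, 120)
Output shape: (15, 416, 61, 120)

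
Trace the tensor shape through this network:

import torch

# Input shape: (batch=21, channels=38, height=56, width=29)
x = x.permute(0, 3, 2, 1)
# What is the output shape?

Input shape: (21, 38, 56, 29)
Output shape: (21, 29, 56, 38)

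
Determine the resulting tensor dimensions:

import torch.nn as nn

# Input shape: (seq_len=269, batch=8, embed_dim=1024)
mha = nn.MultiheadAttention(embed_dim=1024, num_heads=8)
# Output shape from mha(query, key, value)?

Input shape: (269, 8, 1024)
Output shape: (269, 8, 1024)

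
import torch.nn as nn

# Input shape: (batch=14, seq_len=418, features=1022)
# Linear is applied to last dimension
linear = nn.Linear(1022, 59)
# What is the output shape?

Input shape: (14, 418, 1022)
Output shape: (14, 418, 59)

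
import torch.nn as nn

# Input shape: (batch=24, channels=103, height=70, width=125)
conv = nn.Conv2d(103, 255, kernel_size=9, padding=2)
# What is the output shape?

Input shape: (24, 103, 70, 125)
Output shape: (24, 255, 66, 121)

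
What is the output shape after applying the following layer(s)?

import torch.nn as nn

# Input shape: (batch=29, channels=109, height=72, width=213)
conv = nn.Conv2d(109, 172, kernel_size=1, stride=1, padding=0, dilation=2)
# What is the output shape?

Input shape: (29, 109, 72, 213)
Output shape: (29, 172, 72, 213)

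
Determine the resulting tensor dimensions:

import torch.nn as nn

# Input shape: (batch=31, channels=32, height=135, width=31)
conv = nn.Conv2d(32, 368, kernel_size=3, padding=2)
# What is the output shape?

Input shape: (31, 32, 135, 31)
Output shape: (31, 368, 137, 33)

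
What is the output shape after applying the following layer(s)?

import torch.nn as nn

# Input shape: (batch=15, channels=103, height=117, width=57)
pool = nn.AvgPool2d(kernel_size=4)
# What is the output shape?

Input shape: (15, 103, 117, 57)
Output shape: (15, 103, 29, 14)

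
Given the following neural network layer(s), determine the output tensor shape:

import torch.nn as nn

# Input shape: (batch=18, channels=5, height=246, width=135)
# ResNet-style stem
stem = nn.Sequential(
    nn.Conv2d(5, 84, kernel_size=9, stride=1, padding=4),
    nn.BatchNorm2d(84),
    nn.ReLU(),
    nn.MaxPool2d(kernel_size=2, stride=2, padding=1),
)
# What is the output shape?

Input shape: (18, 5, 246, 135)
  -> after Conv2d 9x9 stride=1: (18, 84, 246, 135)
Output shape: (18, 84, 124, 68)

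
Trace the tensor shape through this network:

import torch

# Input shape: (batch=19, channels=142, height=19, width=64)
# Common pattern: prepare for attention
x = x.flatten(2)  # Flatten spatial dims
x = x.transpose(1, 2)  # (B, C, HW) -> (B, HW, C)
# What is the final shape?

Input shape: (19, 142, 19, 64)
  -> after flatten(2): (19, 142, 1216)
Output shape: (19, 1216, 142)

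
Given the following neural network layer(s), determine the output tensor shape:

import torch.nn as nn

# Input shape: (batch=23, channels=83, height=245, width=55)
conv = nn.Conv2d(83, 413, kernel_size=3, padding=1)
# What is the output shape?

Input shape: (23, 83, 245, 55)
Output shape: (23, 413, 245, 55)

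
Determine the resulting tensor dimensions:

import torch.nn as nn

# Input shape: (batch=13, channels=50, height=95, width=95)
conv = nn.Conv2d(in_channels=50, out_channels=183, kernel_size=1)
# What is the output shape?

Input shape: (13, 50, 95, 95)
Output shape: (13, 183, 95, 95)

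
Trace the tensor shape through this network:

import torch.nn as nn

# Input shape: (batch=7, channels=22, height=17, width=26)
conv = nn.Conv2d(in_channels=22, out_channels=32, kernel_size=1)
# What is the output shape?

Input shape: (7, 22, 17, 26)
Output shape: (7, 32, 17, 26)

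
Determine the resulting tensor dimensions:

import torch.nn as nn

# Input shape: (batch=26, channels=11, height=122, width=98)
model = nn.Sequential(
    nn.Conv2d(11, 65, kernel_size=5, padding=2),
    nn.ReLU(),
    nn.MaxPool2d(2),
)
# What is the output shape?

Input shape: (26, 11, 122, 98)
  -> after Conv2d: (26, 65, 122, 98)
  -> after ReLU: (26, 65, 122, 98)
Output shape: (26, 65, 61, 49)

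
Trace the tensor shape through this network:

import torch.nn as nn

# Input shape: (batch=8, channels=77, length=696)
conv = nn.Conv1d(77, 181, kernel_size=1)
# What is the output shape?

Input shape: (8, 77, 696)
Output shape: (8, 181, 696)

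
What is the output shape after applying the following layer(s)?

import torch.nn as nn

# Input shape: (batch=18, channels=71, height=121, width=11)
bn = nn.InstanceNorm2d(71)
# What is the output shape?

Input shape: (18, 71, 121, 11)
Output shape: (18, 71, 121, 11)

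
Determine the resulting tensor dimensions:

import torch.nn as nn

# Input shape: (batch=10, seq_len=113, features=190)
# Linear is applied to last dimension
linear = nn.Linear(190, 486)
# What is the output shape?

Input shape: (10, 113, 190)
Output shape: (10, 113, 486)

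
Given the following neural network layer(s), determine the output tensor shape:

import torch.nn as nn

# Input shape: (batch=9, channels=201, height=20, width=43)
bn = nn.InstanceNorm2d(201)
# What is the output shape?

Input shape: (9, 201, 20, 43)
Output shape: (9, 201, 20, 43)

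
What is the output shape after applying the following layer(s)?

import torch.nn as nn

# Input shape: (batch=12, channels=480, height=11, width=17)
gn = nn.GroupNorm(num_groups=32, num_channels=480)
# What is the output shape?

Input shape: (12, 480, 11, 17)
Output shape: (12, 480, 11, 17)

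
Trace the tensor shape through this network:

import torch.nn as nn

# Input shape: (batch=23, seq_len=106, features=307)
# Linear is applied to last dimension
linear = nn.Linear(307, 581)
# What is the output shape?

Input shape: (23, 106, 307)
Output shape: (23, 106, 581)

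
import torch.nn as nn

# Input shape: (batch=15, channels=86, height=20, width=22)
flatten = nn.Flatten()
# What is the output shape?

Input shape: (15, 86, 20, 22)
Output shape: (15, 37840)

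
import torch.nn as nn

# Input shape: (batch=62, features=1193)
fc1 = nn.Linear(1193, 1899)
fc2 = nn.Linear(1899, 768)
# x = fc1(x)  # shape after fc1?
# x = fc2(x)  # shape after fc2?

Input shape: (62, 1193)
  -> after fc1: (62, 1899)
Output shape: (62, 768)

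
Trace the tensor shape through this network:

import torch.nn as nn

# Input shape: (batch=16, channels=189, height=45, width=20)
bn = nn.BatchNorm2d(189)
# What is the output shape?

Input shape: (16, 189, 45, 20)
Output shape: (16, 189, 45, 20)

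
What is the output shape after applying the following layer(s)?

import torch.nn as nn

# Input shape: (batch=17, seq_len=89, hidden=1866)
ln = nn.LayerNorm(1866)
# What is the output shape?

Input shape: (17, 89, 1866)
Output shape: (17, 89, 1866)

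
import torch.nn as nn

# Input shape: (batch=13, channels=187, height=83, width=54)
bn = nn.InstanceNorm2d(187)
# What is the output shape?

Input shape: (13, 187, 83, 54)
Output shape: (13, 187, 83, 54)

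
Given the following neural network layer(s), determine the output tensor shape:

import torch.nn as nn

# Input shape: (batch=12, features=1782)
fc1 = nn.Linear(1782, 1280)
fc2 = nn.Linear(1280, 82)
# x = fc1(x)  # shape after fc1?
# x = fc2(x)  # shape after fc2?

Input shape: (12, 1782)
  -> after fc1: (12, 1280)
Output shape: (12, 82)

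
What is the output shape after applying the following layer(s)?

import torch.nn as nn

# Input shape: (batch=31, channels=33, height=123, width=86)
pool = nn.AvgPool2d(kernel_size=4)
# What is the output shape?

Input shape: (31, 33, 123, 86)
Output shape: (31, 33, 30, 21)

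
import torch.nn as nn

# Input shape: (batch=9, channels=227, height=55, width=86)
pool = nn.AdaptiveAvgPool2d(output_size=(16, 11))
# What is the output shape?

Input shape: (9, 227, 55, 86)
Output shape: (9, 227, 16, 11)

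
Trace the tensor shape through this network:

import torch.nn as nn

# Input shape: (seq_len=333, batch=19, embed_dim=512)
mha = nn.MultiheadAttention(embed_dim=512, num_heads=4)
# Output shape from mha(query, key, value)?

Input shape: (333, 19, 512)
Output shape: (333, 19, 512)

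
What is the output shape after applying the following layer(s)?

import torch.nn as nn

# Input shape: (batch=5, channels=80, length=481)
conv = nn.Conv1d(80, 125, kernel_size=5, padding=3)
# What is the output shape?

Input shape: (5, 80, 481)
Output shape: (5, 125, 483)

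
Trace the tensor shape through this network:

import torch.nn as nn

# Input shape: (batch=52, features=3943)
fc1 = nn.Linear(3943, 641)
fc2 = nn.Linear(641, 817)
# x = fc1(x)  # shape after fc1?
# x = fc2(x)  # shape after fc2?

Input shape: (52, 3943)
  -> after fc1: (52, 641)
Output shape: (52, 817)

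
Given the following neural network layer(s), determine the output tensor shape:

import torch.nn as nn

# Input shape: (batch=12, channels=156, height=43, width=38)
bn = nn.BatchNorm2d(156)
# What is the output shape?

Input shape: (12, 156, 43, 38)
Output shape: (12, 156, 43, 38)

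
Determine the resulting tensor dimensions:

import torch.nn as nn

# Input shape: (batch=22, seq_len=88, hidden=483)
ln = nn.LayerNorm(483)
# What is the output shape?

Input shape: (22, 88, 483)
Output shape: (22, 88, 483)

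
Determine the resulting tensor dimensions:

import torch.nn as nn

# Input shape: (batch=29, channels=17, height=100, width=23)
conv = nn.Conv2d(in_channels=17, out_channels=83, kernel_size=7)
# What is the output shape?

Input shape: (29, 17, 100, 23)
Output shape: (29, 83, 94, 17)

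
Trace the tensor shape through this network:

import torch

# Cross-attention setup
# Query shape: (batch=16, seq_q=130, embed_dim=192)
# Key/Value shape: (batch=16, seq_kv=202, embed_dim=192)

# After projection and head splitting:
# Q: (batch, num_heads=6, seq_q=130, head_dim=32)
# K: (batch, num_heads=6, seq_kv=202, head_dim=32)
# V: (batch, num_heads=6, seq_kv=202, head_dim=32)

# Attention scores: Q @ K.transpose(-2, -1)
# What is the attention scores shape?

Input shape: (16, 130, 192)
Output shape: (16, 6, 130, 202)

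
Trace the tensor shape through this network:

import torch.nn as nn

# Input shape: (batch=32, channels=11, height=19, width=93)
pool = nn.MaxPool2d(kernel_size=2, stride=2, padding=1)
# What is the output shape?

Input shape: (32, 11, 19, 93)
Output shape: (32, 11, 10, 47)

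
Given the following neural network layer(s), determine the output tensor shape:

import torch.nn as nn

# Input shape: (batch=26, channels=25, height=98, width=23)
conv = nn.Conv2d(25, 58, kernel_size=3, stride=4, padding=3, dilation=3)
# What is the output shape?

Input shape: (26, 25, 98, 23)
Output shape: (26, 58, 25, 6)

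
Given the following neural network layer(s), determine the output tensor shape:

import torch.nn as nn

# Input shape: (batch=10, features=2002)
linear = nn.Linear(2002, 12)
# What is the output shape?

Input shape: (10, 2002)
Output shape: (10, 12)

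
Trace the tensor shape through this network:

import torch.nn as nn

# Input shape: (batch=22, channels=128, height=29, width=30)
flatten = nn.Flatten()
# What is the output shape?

Input shape: (22, 128, 29, 30)
Output shape: (22, 111360)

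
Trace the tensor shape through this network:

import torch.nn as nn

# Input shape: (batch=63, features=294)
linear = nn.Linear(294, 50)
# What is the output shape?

Input shape: (63, 294)
Output shape: (63, 50)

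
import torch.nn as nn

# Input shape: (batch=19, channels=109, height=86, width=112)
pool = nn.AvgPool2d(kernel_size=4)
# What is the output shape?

Input shape: (19, 109, 86, 112)
Output shape: (19, 109, 21, 28)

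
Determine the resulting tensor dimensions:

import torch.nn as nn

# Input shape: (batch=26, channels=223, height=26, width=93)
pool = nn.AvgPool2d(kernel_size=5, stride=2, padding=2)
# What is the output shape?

Input shape: (26, 223, 26, 93)
Output shape: (26, 223, 13, 47)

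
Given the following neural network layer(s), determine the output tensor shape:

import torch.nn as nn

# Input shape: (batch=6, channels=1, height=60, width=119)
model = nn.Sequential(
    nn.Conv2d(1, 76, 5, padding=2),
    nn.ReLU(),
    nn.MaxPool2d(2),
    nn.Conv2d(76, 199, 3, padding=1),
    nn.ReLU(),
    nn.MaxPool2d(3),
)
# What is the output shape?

Input shape: (6, 1, 60, 119)
  -> after first Conv2d: (6, 76, 60, 119)
  -> after first MaxPool2d: (6, 76, 30, 59)
  -> after second Conv2d: (6, 199, 30, 59)
Output shape: (6, 199, 10, 19)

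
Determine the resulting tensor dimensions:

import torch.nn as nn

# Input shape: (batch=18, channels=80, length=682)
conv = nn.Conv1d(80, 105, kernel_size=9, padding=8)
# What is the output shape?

Input shape: (18, 80, 682)
Output shape: (18, 105, 690)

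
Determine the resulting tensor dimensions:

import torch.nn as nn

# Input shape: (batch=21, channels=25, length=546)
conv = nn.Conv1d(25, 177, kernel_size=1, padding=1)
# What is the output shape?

Input shape: (21, 25, 546)
Output shape: (21, 177, 548)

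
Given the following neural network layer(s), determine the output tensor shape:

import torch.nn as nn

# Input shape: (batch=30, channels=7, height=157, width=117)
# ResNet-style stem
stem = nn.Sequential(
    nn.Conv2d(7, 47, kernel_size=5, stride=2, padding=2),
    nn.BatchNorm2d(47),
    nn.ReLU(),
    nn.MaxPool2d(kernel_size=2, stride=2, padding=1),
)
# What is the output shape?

Input shape: (30, 7, 157, 117)
  -> after Conv2d 5x5 stride=2: (30, 47, 79, 59)
Output shape: (30, 47, 40, 30)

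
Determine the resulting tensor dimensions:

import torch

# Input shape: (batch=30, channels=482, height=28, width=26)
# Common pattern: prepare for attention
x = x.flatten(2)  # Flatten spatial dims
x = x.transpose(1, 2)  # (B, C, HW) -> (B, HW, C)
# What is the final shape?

Input shape: (30, 482, 28, 26)
  -> after flatten(2): (30, 482, 728)
Output shape: (30, 728, 482)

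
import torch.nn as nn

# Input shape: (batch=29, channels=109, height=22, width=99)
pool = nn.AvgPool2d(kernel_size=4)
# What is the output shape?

Input shape: (29, 109, 22, 99)
Output shape: (29, 109, 5, 24)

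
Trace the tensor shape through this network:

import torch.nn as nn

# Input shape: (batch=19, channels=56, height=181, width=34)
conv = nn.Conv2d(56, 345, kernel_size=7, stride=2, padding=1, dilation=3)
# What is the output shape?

Input shape: (19, 56, 181, 34)
Output shape: (19, 345, 83, 9)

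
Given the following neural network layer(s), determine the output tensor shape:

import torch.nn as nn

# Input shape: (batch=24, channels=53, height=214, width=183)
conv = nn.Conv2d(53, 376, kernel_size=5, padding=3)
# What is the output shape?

Input shape: (24, 53, 214, 183)
Output shape: (24, 376, 216, 185)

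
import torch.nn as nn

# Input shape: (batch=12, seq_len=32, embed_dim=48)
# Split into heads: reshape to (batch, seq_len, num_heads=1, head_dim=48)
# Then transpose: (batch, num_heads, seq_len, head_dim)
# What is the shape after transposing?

Input shape: (12, 32, 48)
  -> after reshape: (12, 32, 1, 48)
Output shape: (12, 1, 32, 48)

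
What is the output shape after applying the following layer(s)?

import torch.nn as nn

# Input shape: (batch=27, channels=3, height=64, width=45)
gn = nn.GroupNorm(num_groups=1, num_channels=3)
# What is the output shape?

Input shape: (27, 3, 64, 45)
Output shape: (27, 3, 64, 45)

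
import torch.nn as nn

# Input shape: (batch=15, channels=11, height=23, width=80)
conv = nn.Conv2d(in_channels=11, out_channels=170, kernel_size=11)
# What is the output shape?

Input shape: (15, 11, 23, 80)
Output shape: (15, 170, 13, 70)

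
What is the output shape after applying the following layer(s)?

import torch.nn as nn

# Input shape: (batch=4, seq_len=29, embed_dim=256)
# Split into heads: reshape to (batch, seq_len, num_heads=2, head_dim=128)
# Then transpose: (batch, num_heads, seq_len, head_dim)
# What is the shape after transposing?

Input shape: (4, 29, 256)
  -> after reshape: (4, 29, 2, 128)
Output shape: (4, 2, 29, 128)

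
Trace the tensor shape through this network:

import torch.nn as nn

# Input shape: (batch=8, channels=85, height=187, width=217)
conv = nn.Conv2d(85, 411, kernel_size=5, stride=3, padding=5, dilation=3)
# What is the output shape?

Input shape: (8, 85, 187, 217)
Output shape: (8, 411, 62, 72)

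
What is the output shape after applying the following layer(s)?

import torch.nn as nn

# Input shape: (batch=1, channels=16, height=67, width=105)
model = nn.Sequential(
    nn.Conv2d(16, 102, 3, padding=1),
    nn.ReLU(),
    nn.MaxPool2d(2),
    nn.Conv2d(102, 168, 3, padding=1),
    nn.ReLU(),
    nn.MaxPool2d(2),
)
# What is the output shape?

Input shape: (1, 16, 67, 105)
  -> after first Conv2d: (1, 102, 67, 105)
  -> after first MaxPool2d: (1, 102, 33, 52)
  -> after second Conv2d: (1, 168, 33, 52)
Output shape: (1, 168, 16, 26)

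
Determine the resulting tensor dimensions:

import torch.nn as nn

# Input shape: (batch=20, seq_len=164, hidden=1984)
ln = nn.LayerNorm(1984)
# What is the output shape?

Input shape: (20, 164, 1984)
Output shape: (20, 164, 1984)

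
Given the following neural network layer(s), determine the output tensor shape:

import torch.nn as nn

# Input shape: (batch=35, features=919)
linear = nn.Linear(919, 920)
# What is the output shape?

Input shape: (35, 919)
Output shape: (35, 920)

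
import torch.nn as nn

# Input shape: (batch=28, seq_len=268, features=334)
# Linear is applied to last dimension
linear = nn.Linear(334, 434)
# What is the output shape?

Input shape: (28, 268, 334)
Output shape: (28, 268, 434)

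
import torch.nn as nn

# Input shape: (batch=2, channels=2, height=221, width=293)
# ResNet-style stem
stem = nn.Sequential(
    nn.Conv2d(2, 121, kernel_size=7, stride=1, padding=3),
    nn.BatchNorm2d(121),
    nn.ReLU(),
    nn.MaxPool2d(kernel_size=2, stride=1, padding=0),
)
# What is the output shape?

Input shape: (2, 2, 221, 293)
  -> after Conv2d 7x7 stride=1: (2, 121, 221, 293)
Output shape: (2, 121, 220, 292)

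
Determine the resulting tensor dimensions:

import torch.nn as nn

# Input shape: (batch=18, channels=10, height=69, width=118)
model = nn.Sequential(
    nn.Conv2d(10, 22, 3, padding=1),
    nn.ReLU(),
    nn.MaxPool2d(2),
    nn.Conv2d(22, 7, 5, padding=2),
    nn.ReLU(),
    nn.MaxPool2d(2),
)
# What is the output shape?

Input shape: (18, 10, 69, 118)
  -> after first Conv2d: (18, 22, 69, 118)
  -> after first MaxPool2d: (18, 22, 34, 59)
  -> after second Conv2d: (18, 7, 34, 59)
Output shape: (18, 7, 17, 29)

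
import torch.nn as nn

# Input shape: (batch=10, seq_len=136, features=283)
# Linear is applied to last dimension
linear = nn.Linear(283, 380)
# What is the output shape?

Input shape: (10, 136, 283)
Output shape: (10, 136, 380)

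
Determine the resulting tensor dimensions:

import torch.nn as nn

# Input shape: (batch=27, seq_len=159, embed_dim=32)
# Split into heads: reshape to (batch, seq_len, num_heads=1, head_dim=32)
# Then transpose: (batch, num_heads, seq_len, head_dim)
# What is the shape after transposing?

Input shape: (27, 159, 32)
  -> after reshape: (27, 159, 1, 32)
Output shape: (27, 1, 159, 32)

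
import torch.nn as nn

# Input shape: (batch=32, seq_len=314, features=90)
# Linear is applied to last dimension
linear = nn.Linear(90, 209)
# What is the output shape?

Input shape: (32, 314, 90)
Output shape: (32, 314, 209)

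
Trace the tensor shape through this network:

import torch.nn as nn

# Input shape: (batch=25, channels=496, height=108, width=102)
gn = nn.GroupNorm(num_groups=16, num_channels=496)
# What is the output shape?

Input shape: (25, 496, 108, 102)
Output shape: (25, 496, 108, 102)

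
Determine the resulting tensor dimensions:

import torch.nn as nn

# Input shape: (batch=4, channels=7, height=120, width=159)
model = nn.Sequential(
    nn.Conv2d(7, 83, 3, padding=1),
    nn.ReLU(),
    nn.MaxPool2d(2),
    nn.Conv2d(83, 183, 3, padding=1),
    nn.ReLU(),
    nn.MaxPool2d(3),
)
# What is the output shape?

Input shape: (4, 7, 120, 159)
  -> after first Conv2d: (4, 83, 120, 159)
  -> after first MaxPool2d: (4, 83, 60, 79)
  -> after second Conv2d: (4, 183, 60, 79)
Output shape: (4, 183, 20, 26)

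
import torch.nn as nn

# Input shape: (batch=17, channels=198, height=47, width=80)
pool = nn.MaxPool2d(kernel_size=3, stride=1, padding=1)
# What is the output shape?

Input shape: (17, 198, 47, 80)
Output shape: (17, 198, 47, 80)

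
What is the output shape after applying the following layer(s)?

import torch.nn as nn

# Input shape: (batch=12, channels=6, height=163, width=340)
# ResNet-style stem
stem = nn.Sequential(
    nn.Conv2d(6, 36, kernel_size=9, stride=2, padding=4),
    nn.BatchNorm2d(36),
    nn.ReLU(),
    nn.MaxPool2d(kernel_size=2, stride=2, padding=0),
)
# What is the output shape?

Input shape: (12, 6, 163, 340)
  -> after Conv2d 9x9 stride=2: (12, 36, 82, 170)
Output shape: (12, 36, 41, 85)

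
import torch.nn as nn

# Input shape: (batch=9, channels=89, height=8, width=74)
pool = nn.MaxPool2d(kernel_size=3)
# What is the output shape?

Input shape: (9, 89, 8, 74)
Output shape: (9, 89, 2, 24)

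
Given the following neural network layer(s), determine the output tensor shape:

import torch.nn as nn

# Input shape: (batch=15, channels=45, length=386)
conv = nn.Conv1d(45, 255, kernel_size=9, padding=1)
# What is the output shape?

Input shape: (15, 45, 386)
Output shape: (15, 255, 380)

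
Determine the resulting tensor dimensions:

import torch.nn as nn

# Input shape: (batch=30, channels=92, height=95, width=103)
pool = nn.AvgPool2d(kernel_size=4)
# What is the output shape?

Input shape: (30, 92, 95, 103)
Output shape: (30, 92, 23, 25)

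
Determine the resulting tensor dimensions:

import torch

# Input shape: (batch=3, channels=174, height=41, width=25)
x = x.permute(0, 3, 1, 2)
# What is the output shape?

Input shape: (3, 174, 41, 25)
Output shape: (3, 25, 174, 41)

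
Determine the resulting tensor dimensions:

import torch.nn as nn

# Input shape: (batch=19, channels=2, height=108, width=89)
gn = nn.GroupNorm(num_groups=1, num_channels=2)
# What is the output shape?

Input shape: (19, 2, 108, 89)
Output shape: (19, 2, 108, 89)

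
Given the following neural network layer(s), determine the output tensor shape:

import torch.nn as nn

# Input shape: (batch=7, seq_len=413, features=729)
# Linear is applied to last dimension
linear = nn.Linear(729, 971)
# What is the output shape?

Input shape: (7, 413, 729)
Output shape: (7, 413, 971)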